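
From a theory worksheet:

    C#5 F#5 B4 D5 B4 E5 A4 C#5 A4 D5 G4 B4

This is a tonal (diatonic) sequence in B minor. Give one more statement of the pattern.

Taking 4-note groups, the heads are C#5, B4, A4: the pattern moves down a 2nd.
Statement 4 starts on G4 and keeps the same diatonic contour: G4 C#5 F#4 A4.

G4 C#5 F#4 A4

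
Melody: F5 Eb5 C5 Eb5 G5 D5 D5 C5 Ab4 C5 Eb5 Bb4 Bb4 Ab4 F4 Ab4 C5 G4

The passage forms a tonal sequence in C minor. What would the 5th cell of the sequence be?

Unit = 6 notes; the statements start on F5, D5, Bb4, moving down a 3rd each time.
Continuing the starts: G4 → Eb4.
So cell 5 is Eb4 D4 Bb3 D4 F4 C4.

Eb4 D4 Bb3 D4 F4 C4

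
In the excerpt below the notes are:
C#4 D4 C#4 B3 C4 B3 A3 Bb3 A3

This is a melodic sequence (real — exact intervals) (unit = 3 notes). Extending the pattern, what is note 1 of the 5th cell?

With 3-note cells, note 1 of each statement runs C#4, B3, A3.
Carrying that down a 2nd forward: G3 → F3.

F3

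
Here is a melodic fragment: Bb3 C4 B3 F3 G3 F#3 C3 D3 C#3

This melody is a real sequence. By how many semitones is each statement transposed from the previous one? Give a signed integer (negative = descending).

With a 3-note motive the entries are Bb3, F3, C3, each down a 4th from the previous.
Bb3 to F3 spans -5 semitones.

-5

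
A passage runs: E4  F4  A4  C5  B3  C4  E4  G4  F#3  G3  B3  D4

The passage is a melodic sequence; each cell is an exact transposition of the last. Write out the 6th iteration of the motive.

D#2 E2 G#2 B2

With a 4-note motive the entries are E4, B3, F#3, each down a 4th from the previous.
Extending down a 4th: C#3 → G#2 → D#2.
So cell 6 is D#2 E2 G#2 B2.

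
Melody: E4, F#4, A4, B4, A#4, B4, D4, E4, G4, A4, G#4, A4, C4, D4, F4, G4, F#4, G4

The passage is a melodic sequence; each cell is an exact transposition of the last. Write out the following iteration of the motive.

Bb3 C4 Eb4 F4 E4 F4

Taking 6-note groups, the heads are E4, D4, C4: the pattern moves down a 2nd.
So cell 4 is Bb3 C4 Eb4 F4 E4 F4.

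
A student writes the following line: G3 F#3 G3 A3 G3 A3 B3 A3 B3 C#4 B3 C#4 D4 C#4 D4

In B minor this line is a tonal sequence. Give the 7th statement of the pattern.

The 3-note cells begin on G3, A3, B3, C#4, D4 — each up a 2nd from the last.
Continuing the starts: E4 → F#4.
Statement 7 starts on F#4 and keeps the same diatonic contour: F#4 E4 F#4.

F#4 E4 F#4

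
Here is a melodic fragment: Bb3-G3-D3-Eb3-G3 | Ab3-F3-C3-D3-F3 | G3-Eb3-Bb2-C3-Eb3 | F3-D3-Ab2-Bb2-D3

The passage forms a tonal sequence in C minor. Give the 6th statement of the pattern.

Taking 5-note groups, the heads are Bb3, Ab3, G3, F3: the pattern moves down a 2nd.
Continuing the starts: Eb3 → D3.
From D3 the diatonic shape gives D3 Bb2 F2 G2 Bb2.

D3 Bb2 F2 G2 Bb2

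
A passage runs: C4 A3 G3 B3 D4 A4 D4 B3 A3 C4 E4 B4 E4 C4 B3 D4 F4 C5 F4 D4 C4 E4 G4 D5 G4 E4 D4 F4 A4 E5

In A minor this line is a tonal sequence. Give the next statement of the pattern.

A4 F4 E4 G4 B4 F5

With a 6-note motive the entries are C4, D4, E4, F4, G4, each up a 2nd from the previous.
From A4 the diatonic shape gives A4 F4 E4 G4 B4 F5.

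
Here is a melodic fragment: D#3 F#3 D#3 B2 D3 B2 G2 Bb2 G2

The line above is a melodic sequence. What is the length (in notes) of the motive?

Try groups of 3 (3 cells in 9 notes):
D#3 F#3 D#3 | B2 D3 B2 | G2 Bb2 G2
That's a consistent down a 3rd shift per cell, and no other grouping gives one.

3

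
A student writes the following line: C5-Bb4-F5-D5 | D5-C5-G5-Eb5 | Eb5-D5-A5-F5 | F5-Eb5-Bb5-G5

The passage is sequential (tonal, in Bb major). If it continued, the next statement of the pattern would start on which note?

G5

Taking 4-note groups, the heads are C5, D5, Eb5, F5: the pattern moves up a 2nd.
One more step up a 2nd gives G5.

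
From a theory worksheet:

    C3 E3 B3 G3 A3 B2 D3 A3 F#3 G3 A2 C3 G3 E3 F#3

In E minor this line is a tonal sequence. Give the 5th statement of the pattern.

F#2 A2 E3 C3 D3

Unit = 5 notes; the statements start on C3, B2, A2, moving down a 2nd each time.
Carrying on: G2 → F#2.
Statement 5 starts on F#2 and keeps the same diatonic contour: F#2 A2 E3 C3 D3.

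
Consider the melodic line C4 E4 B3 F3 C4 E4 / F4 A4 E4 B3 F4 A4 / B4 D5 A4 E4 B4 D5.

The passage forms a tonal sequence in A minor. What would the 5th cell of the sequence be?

With a 6-note motive the entries are C4, F4, B4, each up a 4th from the previous.
Continuing the starts: E5 → A5.
Statement 5 starts on A5 and keeps the same diatonic contour: A5 C6 G5 D5 A5 C6.

A5 C6 G5 D5 A5 C6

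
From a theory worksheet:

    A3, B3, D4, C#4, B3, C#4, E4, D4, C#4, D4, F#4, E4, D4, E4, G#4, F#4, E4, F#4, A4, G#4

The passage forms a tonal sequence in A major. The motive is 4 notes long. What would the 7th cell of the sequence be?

The 4-note cells begin on A3, B3, C#4, D4, E4 — each up a 2nd from the last.
Carrying on: F#4 → G#4.
So cell 7 is G#4 A4 C#5 B4.

G#4 A4 C#5 B4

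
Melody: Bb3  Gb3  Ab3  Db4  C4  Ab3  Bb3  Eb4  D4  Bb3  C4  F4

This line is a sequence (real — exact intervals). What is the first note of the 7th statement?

Taking 4-note groups, the heads are Bb3, C4, D4: the pattern moves up a 2nd.
Extending the heads up a 2nd: E4 → F#4 → G#4 → A#4.

A#4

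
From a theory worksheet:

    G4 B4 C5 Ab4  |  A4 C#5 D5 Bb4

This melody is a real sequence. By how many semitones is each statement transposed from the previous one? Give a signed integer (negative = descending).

The 4-note cells begin on G4, A4 — each up a 2nd from the last.
Counting half-steps from G4 to A4: 2.

2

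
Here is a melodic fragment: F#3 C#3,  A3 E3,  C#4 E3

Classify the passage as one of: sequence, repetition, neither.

neither

Note 2 of cell 3 is E3; if this were a sequence it would be G#3. No unit length gives a consistent transposition pattern.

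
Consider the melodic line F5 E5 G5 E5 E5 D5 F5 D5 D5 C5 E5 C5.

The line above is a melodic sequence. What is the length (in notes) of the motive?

4

There are 12 notes; a 4-note unit gives 3 cells:
F5 E5 G5 E5 | E5 D5 F5 D5 | D5 C5 E5 C5
Each cell is the previous one down a 2nd — so the unit is 4 notes.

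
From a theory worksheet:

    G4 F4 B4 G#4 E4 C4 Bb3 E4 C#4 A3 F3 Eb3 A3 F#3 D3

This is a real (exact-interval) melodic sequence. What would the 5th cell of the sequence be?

Eb2 Db2 G2 E2 C2

With a 5-note motive the entries are G4, C4, F3, each down a 5th from the previous.
Continuing the starts: Bb2 → Eb2.
So cell 5 is Eb2 Db2 G2 E2 C2.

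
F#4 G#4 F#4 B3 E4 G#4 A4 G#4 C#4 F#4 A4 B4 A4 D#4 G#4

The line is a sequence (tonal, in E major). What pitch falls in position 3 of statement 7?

E5

With 5-note cells, note 3 of each statement runs F#4, G#4, A4.
Extending up a 2nd: B4 → C#5 → D#5 → E5.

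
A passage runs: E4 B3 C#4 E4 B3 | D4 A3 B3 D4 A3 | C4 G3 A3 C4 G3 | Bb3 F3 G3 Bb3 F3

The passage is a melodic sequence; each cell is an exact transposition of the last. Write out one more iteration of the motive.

Unit = 5 notes; the statements start on E4, D4, C4, Bb3, moving down a 2nd each time.
So cell 5 is Ab3 Eb3 F3 Ab3 Eb3.

Ab3 Eb3 F3 Ab3 Eb3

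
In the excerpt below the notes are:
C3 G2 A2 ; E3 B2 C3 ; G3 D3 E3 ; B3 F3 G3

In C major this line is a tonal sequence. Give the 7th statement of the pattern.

A4 E4 F4

Taking 3-note groups, the heads are C3, E3, G3, B3: the pattern moves up a 3rd.
Continuing the starts: D4 → F4 → A4.
From A4 the diatonic shape gives A4 E4 F4.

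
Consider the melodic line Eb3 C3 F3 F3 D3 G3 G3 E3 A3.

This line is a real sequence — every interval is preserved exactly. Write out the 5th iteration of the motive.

B3 G#3 C#4

With a 3-note motive the entries are Eb3, F3, G3, each up a 2nd from the previous.
Continuing the starts: A3 → B3.
So cell 5 is B3 G#3 C#4.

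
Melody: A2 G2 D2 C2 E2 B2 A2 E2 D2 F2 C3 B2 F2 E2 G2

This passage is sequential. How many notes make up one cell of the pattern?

5

15 notes total. Splitting into 3 groups of 5:
A2 G2 D2 C2 E2 | B2 A2 E2 D2 F2 | C3 B2 F2 E2 G2
Each cell is the previous one up a 2nd — so the unit is 5 notes.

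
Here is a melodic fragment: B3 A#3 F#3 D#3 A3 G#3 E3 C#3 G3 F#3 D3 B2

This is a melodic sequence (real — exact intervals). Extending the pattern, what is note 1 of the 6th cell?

Db3

With 4-note cells, note 1 of each statement runs B3, A3, G3.
Carrying that down a 2nd forward: F3 → Eb3 → Db3.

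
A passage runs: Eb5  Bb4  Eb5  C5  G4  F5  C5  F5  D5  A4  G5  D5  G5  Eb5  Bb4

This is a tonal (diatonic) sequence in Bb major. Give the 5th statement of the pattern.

With a 5-note motive the entries are Eb5, F5, G5, each up a 2nd from the previous.
Carrying on: A5 → Bb5.
So cell 5 is Bb5 F5 Bb5 G5 D5.

Bb5 F5 Bb5 G5 D5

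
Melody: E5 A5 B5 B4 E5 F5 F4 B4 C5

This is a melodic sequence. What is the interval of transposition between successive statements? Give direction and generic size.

down a 4th

With a 3-note motive the entries are E5, B4, F4, each down a 4th from the previous.
From E5 to B4: down a 4th.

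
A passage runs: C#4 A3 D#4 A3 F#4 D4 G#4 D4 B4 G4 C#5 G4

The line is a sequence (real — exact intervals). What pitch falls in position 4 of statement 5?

Grouping in 4s, the 4th note of each cell is A3, D4, G4.
Extending up a 4th: C5 → F5.

F5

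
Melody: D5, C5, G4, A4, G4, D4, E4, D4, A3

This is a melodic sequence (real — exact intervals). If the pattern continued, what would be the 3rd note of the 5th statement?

B2

The unit is 3 notes. Position-3 pitches of the 3 shown cells: G4, D4, A3.
Each moves down a 4th. Continuing: E3 → B2.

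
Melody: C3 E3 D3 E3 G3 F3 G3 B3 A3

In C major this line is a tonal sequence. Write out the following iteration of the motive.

With a 3-note motive the entries are C3, E3, G3, each up a 3rd from the previous.
So cell 4 is B3 D4 C4.

B3 D4 C4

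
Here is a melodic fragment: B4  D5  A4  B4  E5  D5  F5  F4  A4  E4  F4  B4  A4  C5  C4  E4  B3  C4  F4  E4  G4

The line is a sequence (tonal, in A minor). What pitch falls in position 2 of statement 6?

With 7-note cells, note 2 of each statement runs D5, A4, E4.
Extending down a 4th: B3 → F3 → C3.

C3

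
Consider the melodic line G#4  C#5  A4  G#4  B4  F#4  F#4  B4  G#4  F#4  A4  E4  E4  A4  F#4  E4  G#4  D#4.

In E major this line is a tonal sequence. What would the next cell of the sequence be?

D#4 G#4 E4 D#4 F#4 C#4

Taking 6-note groups, the heads are G#4, F#4, E4: the pattern moves down a 2nd.
So cell 4 is D#4 G#4 E4 D#4 F#4 C#4.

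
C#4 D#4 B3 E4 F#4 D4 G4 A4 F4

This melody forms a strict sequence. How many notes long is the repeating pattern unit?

3

There are 9 notes; a 3-note unit gives 3 cells:
C#4 D#4 B3 | E4 F#4 D4 | G4 A4 F4
That's a consistent up a 3rd shift per cell, and no other grouping gives one.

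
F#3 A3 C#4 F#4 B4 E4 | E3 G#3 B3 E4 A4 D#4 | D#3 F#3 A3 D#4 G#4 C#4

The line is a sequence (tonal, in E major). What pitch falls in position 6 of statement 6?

With 6-note cells, note 6 of each statement runs E4, D#4, C#4.
Extending down a 2nd: B3 → A3 → G#3.

G#3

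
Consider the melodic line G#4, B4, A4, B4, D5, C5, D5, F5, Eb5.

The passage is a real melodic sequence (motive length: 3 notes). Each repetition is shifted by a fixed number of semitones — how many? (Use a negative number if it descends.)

3

The 3-note cells begin on G#4, B4, D5 — each up a 3rd from the last.
G#4 to B4 spans +3 semitones.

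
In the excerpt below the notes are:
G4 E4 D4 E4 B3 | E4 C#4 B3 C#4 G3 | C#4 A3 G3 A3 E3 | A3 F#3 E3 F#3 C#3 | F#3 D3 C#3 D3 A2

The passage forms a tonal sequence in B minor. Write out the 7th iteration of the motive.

With a 5-note motive the entries are G4, E4, C#4, A3, F#3, each down a 3rd from the previous.
Continuing the starts: D3 → B2.
So cell 7 is B2 G2 F#2 G2 D2.

B2 G2 F#2 G2 D2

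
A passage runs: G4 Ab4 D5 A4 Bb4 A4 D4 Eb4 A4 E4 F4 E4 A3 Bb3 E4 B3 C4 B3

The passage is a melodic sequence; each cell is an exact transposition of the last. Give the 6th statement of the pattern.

F#2 G2 C#3 G#2 A2 G#2

With a 6-note motive the entries are G4, D4, A3, each down a 4th from the previous.
Continuing the starts: E3 → B2 → F#2.
From F#2 the exact shape gives F#2 G2 C#3 G#2 A2 G#2.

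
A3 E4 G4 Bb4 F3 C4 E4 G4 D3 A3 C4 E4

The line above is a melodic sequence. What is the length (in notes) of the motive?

4

12 notes total. Splitting into 3 groups of 4:
A3 E4 G4 Bb4 | F3 C4 E4 G4 | D3 A3 C4 E4
That's a consistent down a 3rd shift per cell, and no other grouping gives one.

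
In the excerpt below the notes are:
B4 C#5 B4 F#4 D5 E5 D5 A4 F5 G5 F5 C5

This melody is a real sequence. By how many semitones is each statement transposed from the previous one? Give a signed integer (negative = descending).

With a 4-note motive the entries are B4, D5, F5, each up a 3rd from the previous.
B4 to D5 spans +3 semitones.

3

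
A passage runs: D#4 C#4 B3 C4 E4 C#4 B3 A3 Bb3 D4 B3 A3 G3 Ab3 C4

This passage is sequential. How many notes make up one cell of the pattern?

Try groups of 5 (3 cells in 15 notes):
D#4 C#4 B3 C4 E4 | C#4 B3 A3 Bb3 D4 | B3 A3 G3 Ab3 C4
That's a consistent down a 2nd shift per cell, and no other grouping gives one.

5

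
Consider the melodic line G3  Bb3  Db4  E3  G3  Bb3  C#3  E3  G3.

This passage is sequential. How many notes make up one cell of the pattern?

3

Try groups of 3 (3 cells in 9 notes):
G3 Bb3 Db4 | E3 G3 Bb3 | C#3 E3 G3
Each cell is the previous one down a 3rd — so the unit is 3 notes.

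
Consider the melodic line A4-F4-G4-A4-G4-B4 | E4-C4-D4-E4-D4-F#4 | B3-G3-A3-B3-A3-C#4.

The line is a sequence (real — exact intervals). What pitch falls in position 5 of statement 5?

B2

With 6-note cells, note 5 of each statement runs G4, D4, A3.
Each moves down a 4th. Continuing: E3 → B2.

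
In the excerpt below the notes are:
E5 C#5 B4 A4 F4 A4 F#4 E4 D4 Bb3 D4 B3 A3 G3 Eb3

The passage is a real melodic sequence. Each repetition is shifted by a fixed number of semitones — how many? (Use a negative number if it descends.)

-7

Unit = 5 notes; the statements start on E5, A4, D4, moving down a 5th each time.
E5 to A4 spans -7 semitones.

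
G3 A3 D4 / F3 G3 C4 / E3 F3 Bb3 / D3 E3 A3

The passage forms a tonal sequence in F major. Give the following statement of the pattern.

C3 D3 G3

Unit = 3 notes; the statements start on G3, F3, E3, D3, moving down a 2nd each time.
Statement 5 starts on C3 and keeps the same diatonic contour: C3 D3 G3.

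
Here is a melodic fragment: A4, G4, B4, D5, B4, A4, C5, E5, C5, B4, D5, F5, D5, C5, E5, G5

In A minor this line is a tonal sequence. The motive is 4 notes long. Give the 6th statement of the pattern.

F5 E5 G5 B5

Unit = 4 notes; the statements start on A4, B4, C5, D5, moving up a 2nd each time.
Carrying on: E5 → F5.
From F5 the diatonic shape gives F5 E5 G5 B5.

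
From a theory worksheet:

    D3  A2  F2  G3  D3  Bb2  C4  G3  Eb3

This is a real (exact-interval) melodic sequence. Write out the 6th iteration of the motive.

Taking 3-note groups, the heads are D3, G3, C4: the pattern moves up a 4th.
Continuing the starts: F4 → Bb4 → Eb5.
From Eb5 the exact shape gives Eb5 Bb4 Gb4.

Eb5 Bb4 Gb4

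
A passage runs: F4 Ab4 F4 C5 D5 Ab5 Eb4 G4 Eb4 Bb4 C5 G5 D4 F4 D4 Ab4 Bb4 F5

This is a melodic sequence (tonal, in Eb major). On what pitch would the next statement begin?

With a 6-note motive the entries are F4, Eb4, D4, each down a 2nd from the previous.
One more step down a 2nd gives C4.

C4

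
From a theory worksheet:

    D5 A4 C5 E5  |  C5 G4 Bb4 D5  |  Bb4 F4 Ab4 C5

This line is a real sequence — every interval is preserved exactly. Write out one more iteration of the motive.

With a 4-note motive the entries are D5, C5, Bb4, each down a 2nd from the previous.
Statement 4 starts on Ab4 and keeps the same exact contour: Ab4 Eb4 Gb4 Bb4.

Ab4 Eb4 Gb4 Bb4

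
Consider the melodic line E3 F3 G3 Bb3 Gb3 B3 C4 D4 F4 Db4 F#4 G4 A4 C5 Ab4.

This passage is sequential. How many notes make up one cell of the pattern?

5

There are 15 notes; a 5-note unit gives 3 cells:
E3 F3 G3 Bb3 Gb3 | B3 C4 D4 F4 Db4 | F#4 G4 A4 C5 Ab4
That's a consistent up a 5th shift per cell, and no other grouping gives one.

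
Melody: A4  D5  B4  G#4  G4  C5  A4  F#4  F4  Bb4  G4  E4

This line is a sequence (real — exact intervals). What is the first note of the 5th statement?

Db4

Unit = 4 notes; the statements start on A4, G4, F4, moving down a 2nd each time.
Continuing: Eb4 → Db4. Statement 5 starts on Db4.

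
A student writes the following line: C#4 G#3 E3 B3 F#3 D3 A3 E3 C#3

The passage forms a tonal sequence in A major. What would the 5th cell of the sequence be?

Unit = 3 notes; the statements start on C#4, B3, A3, moving down a 2nd each time.
Continuing the starts: G#3 → F#3.
Statement 5 starts on F#3 and keeps the same diatonic contour: F#3 C#3 A2.

F#3 C#3 A2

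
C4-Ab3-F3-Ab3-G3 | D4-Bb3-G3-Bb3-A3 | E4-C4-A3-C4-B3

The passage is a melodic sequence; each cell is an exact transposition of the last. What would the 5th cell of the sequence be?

The 5-note cells begin on C4, D4, E4 — each up a 2nd from the last.
Carrying on: F#4 → G#4.
Statement 5 starts on G#4 and keeps the same exact contour: G#4 E4 C#4 E4 D#4.

G#4 E4 C#4 E4 D#4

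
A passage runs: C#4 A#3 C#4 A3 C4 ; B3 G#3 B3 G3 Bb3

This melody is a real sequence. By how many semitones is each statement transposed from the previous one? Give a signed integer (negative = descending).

-2

Taking 5-note groups, the heads are C#4, B3: the pattern moves down a 2nd.
C#4→B3 is 59 − 61 = -2 semitones.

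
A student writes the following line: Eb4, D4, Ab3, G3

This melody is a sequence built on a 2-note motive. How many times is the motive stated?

2

4 notes in groups of 2 gives 4/2 = 2 statements.
Starts: Eb4, Ab3 — each down a 5th.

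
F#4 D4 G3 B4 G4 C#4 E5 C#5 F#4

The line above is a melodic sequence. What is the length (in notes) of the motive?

There are 9 notes; a 3-note unit gives 3 cells:
F#4 D4 G3 | B4 G4 C#4 | E5 C#5 F#4
Every group is a transposition up a 4th of the one before; no shorter unit works.

3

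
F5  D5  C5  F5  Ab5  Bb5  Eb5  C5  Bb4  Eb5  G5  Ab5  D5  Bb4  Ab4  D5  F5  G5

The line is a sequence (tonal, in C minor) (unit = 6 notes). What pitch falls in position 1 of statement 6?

Ab4

The unit is 6 notes. Position-1 pitches of the 3 shown cells: F5, Eb5, D5.
Extending down a 2nd: C5 → Bb4 → Ab4.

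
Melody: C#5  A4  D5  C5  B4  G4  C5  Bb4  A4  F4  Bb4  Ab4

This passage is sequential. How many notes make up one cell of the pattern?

12 notes total. Splitting into 3 groups of 4:
C#5 A4 D5 C5 | B4 G4 C5 Bb4 | A4 F4 Bb4 Ab4
That's a consistent down a 2nd shift per cell, and no other grouping gives one.

4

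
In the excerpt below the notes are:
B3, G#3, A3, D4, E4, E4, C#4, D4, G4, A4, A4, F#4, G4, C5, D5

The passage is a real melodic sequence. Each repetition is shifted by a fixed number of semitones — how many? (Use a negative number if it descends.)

5

With a 5-note motive the entries are B3, E4, A4, each up a 4th from the previous.
B3 to E4 spans +5 semitones.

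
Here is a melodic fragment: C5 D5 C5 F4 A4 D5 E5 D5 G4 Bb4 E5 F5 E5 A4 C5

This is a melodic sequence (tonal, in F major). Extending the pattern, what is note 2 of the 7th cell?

C6

With 5-note cells, note 2 of each statement runs D5, E5, F5.
Carrying that up a 2nd forward: G5 → A5 → Bb5 → C6.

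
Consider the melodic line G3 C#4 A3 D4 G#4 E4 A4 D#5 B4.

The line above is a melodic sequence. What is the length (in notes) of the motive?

3

Try groups of 3 (3 cells in 9 notes):
G3 C#4 A3 | D4 G#4 E4 | A4 D#5 B4
That's a consistent up a 5th shift per cell, and no other grouping gives one.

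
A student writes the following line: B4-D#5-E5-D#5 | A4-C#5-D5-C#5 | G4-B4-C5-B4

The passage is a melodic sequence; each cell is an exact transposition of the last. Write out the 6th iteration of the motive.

The 4-note cells begin on B4, A4, G4 — each down a 2nd from the last.
Continuing the starts: F4 → Eb4 → Db4.
Statement 6 starts on Db4 and keeps the same exact contour: Db4 F4 Gb4 F4.

Db4 F4 Gb4 F4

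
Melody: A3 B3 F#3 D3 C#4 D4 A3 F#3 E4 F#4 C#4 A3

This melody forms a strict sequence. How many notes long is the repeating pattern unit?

4

12 notes total. Splitting into 3 groups of 4:
A3 B3 F#3 D3 | C#4 D4 A3 F#3 | E4 F#4 C#4 A3
That's a consistent up a 3rd shift per cell, and no other grouping gives one.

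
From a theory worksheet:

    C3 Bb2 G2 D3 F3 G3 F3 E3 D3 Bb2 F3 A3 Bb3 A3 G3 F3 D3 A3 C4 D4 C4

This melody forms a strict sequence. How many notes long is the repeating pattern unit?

7

Try groups of 7 (3 cells in 21 notes):
C3 Bb2 G2 D3 F3 G3 F3 | E3 D3 Bb2 F3 A3 Bb3 A3 | G3 F3 D3 A3 C4 D4 C4
That's a consistent up a 3rd shift per cell, and no other grouping gives one.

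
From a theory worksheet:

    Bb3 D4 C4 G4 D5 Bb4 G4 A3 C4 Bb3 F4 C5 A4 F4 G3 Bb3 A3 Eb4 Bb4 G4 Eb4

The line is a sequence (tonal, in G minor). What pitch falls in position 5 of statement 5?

G4

With 7-note cells, note 5 of each statement runs D5, C5, Bb4.
Extending down a 2nd: A4 → G4.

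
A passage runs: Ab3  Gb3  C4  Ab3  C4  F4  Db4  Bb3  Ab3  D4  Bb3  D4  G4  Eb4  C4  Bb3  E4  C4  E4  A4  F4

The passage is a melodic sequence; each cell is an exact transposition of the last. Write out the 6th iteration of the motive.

With a 7-note motive the entries are Ab3, Bb3, C4, each up a 2nd from the previous.
Continuing the starts: D4 → E4 → F#4.
Statement 6 starts on F#4 and keeps the same exact contour: F#4 E4 A#4 F#4 A#4 D#5 B4.

F#4 E4 A#4 F#4 A#4 D#5 B4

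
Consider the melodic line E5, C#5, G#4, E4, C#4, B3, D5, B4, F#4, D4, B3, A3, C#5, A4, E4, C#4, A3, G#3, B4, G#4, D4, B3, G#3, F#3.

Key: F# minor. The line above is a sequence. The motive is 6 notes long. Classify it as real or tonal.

tonal

Every note is diatonic to F# minor.
Cell 1 has -3 semitones from note 1 to 2, but cell 3 has -4 — the interval quality changes while the contour stays the same, which is the hallmark of a tonal sequence.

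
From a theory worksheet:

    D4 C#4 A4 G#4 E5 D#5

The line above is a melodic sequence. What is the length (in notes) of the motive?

Try groups of 2 (3 cells in 6 notes):
D4 C#4 | A4 G#4 | E5 D#5
Each cell is the previous one up a 5th — so the unit is 2 notes.

2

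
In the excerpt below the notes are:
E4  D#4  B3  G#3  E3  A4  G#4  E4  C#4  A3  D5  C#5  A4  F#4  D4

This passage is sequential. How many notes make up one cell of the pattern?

5

There are 15 notes; a 5-note unit gives 3 cells:
E4 D#4 B3 G#3 E3 | A4 G#4 E4 C#4 A3 | D5 C#5 A4 F#4 D4
Every group is a transposition up a 4th of the one before; no shorter unit works.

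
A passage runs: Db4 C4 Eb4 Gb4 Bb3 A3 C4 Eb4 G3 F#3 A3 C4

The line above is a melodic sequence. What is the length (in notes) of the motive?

4

There are 12 notes; a 4-note unit gives 3 cells:
Db4 C4 Eb4 Gb4 | Bb3 A3 C4 Eb4 | G3 F#3 A3 C4
That's a consistent down a 3rd shift per cell, and no other grouping gives one.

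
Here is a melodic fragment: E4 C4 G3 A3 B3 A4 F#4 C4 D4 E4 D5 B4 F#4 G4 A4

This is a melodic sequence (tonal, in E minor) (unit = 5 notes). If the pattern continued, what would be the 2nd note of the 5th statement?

A5

The unit is 5 notes. Position-2 pitches of the 3 shown cells: C4, F#4, B4.
Extending up a 4th: E5 → A5.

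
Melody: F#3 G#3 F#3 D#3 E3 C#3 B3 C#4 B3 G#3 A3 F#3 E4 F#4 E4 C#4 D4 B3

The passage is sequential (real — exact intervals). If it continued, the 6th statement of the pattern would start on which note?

Unit = 6 notes; the statements start on F#3, B3, E4, moving up a 4th each time.
Continuing: A4 → D5 → G5. Statement 6 starts on G5.

G5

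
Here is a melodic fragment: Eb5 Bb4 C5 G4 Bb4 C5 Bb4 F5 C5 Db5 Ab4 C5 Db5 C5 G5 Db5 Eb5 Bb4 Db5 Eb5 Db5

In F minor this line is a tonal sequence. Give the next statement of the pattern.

With a 7-note motive the entries are Eb5, F5, G5, each up a 2nd from the previous.
So cell 4 is Ab5 Eb5 F5 C5 Eb5 F5 Eb5.

Ab5 Eb5 F5 C5 Eb5 F5 Eb5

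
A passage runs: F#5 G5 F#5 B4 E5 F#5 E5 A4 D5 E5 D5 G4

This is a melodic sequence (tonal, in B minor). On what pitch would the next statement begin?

With a 4-note motive the entries are F#5, E5, D5, each down a 2nd from the previous.
One more step down a 2nd gives C#5.

C#5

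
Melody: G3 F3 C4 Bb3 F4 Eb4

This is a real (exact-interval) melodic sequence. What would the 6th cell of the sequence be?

Ab5 Gb5

The 2-note cells begin on G3, C4, F4 — each up a 4th from the last.
Extending up a 4th: Bb4 → Eb5 → Ab5.
Statement 6 starts on Ab5 and keeps the same exact contour: Ab5 Gb5.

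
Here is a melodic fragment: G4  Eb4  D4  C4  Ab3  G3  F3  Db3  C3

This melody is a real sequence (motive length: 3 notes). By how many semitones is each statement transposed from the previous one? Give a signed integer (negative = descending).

With a 3-note motive the entries are G4, C4, F3, each down a 5th from the previous.
G4→C4 is 60 − 67 = -7 semitones.

-7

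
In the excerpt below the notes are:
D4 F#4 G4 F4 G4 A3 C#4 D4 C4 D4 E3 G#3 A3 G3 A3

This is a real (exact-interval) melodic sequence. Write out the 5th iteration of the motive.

The 5-note cells begin on D4, A3, E3 — each down a 4th from the last.
Extending down a 4th: B2 → F#2.
So cell 5 is F#2 A#2 B2 A2 B2.

F#2 A#2 B2 A2 B2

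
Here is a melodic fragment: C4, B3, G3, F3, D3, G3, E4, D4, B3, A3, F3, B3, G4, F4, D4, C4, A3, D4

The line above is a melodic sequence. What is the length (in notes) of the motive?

6

18 notes total. Splitting into 3 groups of 6:
C4 B3 G3 F3 D3 G3 | E4 D4 B3 A3 F3 B3 | G4 F4 D4 C4 A3 D4
Each cell is the previous one up a 3rd — so the unit is 6 notes.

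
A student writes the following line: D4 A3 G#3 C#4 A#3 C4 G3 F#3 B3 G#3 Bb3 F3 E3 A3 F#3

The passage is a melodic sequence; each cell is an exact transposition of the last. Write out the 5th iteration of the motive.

Unit = 5 notes; the statements start on D4, C4, Bb3, moving down a 2nd each time.
Carrying on: Ab3 → Gb3.
From Gb3 the exact shape gives Gb3 Db3 C3 F3 D3.

Gb3 Db3 C3 F3 D3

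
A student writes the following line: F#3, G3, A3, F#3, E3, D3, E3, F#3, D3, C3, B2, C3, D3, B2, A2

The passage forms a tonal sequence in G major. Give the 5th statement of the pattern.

Taking 5-note groups, the heads are F#3, D3, B2: the pattern moves down a 3rd.
Continuing the starts: G2 → E2.
So cell 5 is E2 F#2 G2 E2 D2.

E2 F#2 G2 E2 D2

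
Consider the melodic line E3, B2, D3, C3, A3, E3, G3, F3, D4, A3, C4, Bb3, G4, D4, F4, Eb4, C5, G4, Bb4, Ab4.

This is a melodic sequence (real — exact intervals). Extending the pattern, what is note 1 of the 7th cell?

Grouping in 4s, the 1st note of each cell is E3, A3, D4, G4, C5.
Each moves up a 4th. Continuing: F5 → Bb5.

Bb5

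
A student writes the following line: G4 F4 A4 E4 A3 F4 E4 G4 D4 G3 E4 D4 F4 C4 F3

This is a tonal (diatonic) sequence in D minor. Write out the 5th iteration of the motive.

C4 Bb3 D4 A3 D3

Taking 5-note groups, the heads are G4, F4, E4: the pattern moves down a 2nd.
Continuing the starts: D4 → C4.
So cell 5 is C4 Bb3 D4 A3 D3.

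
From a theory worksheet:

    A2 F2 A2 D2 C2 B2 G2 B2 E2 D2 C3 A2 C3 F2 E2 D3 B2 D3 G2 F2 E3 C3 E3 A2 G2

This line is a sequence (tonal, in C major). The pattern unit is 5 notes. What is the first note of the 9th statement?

B3

With a 5-note motive the entries are A2, B2, C3, D3, E3, each up a 2nd from the previous.
Continuing: F3 → G3 → A3 → B3. Statement 9 starts on B3.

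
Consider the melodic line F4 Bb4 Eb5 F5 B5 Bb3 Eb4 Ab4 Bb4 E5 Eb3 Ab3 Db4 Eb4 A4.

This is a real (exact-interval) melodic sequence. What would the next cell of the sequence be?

Ab2 Db3 Gb3 Ab3 D4

The 5-note cells begin on F4, Bb3, Eb3 — each down a 5th from the last.
So cell 4 is Ab2 Db3 Gb3 Ab3 D4.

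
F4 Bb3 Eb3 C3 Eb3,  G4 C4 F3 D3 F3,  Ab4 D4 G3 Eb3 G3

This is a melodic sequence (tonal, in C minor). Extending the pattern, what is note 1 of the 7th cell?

The unit is 5 notes. Position-1 pitches of the 3 shown cells: F4, G4, Ab4.
Carrying that up a 2nd forward: Bb4 → C5 → D5 → Eb5.

Eb5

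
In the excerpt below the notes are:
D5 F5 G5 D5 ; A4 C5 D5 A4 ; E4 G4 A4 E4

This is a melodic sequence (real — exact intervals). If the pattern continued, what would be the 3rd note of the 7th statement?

C#3

With 4-note cells, note 3 of each statement runs G5, D5, A4.
Each moves down a 4th. Continuing: E4 → B3 → F#3 → C#3.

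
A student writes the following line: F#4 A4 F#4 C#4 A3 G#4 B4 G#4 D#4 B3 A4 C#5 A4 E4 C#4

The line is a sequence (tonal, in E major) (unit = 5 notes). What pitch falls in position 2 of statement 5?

E5

The unit is 5 notes. Position-2 pitches of the 3 shown cells: A4, B4, C#5.
Carrying that up a 2nd forward: D#5 → E5.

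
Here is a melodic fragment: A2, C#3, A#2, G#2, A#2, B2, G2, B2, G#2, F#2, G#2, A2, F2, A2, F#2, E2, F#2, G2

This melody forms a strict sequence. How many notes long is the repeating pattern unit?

18 notes total. Splitting into 3 groups of 6:
A2 C#3 A#2 G#2 A#2 B2 | G2 B2 G#2 F#2 G#2 A2 | F2 A2 F#2 E2 F#2 G2
That's a consistent down a 2nd shift per cell, and no other grouping gives one.

6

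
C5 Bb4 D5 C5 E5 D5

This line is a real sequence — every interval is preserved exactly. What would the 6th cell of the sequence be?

The 2-note cells begin on C5, D5, E5 — each up a 2nd from the last.
Carrying on: F#5 → G#5 → A#5.
So cell 6 is A#5 G#5.

A#5 G#5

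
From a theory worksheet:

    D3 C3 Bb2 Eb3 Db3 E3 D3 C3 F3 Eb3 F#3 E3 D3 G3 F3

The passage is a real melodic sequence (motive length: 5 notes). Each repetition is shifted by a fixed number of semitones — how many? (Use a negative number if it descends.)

2

The 5-note cells begin on D3, E3, F#3 — each up a 2nd from the last.
Counting half-steps from D3 to E3: 2.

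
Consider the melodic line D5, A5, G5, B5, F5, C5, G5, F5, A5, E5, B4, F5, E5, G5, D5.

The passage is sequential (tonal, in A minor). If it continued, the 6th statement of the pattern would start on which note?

F4

With a 5-note motive the entries are D5, C5, B4, each down a 2nd from the previous.
Extending the heads down a 2nd: A4 → G4 → F4.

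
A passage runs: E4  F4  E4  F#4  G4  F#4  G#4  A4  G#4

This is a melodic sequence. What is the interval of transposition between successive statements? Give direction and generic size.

With a 3-note motive the entries are E4, F#4, G#4, each up a 2nd from the previous.
From E4 to F#4: up a 2nd.

up a 2nd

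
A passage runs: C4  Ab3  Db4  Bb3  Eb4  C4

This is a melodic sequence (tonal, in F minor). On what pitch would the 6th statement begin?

Ab4

Taking 2-note groups, the heads are C4, Db4, Eb4: the pattern moves up a 2nd.
Continuing: F4 → G4 → Ab4. Statement 6 starts on Ab4.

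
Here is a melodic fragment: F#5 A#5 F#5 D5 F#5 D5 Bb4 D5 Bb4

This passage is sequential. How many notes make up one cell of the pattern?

3

There are 9 notes; a 3-note unit gives 3 cells:
F#5 A#5 F#5 | D5 F#5 D5 | Bb4 D5 Bb4
Every group is a transposition down a 3rd of the one before; no shorter unit works.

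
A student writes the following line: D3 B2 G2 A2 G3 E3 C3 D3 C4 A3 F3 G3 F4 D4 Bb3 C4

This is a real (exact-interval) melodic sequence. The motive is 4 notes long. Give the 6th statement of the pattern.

Eb5 C5 Ab4 Bb4

Unit = 4 notes; the statements start on D3, G3, C4, F4, moving up a 4th each time.
Extending up a 4th: Bb4 → Eb5.
So cell 6 is Eb5 C5 Ab4 Bb4.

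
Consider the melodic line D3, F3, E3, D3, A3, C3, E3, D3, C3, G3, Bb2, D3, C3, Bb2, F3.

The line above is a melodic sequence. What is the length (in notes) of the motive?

5

Try groups of 5 (3 cells in 15 notes):
D3 F3 E3 D3 A3 | C3 E3 D3 C3 G3 | Bb2 D3 C3 Bb2 F3
That's a consistent down a 2nd shift per cell, and no other grouping gives one.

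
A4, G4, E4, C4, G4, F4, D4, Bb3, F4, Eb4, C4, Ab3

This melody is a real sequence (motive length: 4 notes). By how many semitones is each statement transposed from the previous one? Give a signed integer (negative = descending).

-2

The 4-note cells begin on A4, G4, F4 — each down a 2nd from the last.
Counting half-steps from A4 to G4: -2.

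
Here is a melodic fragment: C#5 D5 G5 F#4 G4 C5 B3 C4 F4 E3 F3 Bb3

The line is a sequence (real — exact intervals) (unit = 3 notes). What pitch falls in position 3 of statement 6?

Ab2

Grouping in 3s, the 3rd note of each cell is G5, C5, F4, Bb3.
Each moves down a 5th. Continuing: Eb3 → Ab2.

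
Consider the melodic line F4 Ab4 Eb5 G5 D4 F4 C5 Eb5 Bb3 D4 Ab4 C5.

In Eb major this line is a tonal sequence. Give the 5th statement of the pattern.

Eb3 G3 D4 F4

Taking 4-note groups, the heads are F4, D4, Bb3: the pattern moves down a 3rd.
Carrying on: G3 → Eb3.
Statement 5 starts on Eb3 and keeps the same diatonic contour: Eb3 G3 D4 F4.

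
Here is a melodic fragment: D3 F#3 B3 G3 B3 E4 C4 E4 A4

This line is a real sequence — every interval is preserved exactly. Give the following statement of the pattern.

F4 A4 D5

The 3-note cells begin on D3, G3, C4 — each up a 4th from the last.
Statement 4 starts on F4 and keeps the same exact contour: F4 A4 D5.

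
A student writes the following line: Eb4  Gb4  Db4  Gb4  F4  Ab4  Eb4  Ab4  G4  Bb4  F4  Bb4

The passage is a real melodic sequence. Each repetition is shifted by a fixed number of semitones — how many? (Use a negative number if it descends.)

2

The 4-note cells begin on Eb4, F4, G4 — each up a 2nd from the last.
Eb4 to F4 spans +2 semitones.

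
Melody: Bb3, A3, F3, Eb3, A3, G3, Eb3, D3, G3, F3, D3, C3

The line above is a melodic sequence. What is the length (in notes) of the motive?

4

There are 12 notes; a 4-note unit gives 3 cells:
Bb3 A3 F3 Eb3 | A3 G3 Eb3 D3 | G3 F3 D3 C3
That's a consistent down a 2nd shift per cell, and no other grouping gives one.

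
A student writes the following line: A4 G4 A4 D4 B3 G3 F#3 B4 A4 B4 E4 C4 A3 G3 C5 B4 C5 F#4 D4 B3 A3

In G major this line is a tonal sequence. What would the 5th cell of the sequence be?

E5 D5 E5 A4 F#4 D4 C4

Taking 7-note groups, the heads are A4, B4, C5: the pattern moves up a 2nd.
Carrying on: D5 → E5.
From E5 the diatonic shape gives E5 D5 E5 A4 F#4 D4 C4.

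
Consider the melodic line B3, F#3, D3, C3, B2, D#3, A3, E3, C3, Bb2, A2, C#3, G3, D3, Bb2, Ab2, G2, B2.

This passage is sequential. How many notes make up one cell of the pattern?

6

Try groups of 6 (3 cells in 18 notes):
B3 F#3 D3 C3 B2 D#3 | A3 E3 C3 Bb2 A2 C#3 | G3 D3 Bb2 Ab2 G2 B2
That's a consistent down a 2nd shift per cell, and no other grouping gives one.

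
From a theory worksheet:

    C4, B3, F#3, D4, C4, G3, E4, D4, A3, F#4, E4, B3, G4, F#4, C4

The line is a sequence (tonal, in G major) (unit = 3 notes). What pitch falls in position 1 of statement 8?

Grouping in 3s, the 1st note of each cell is C4, D4, E4, F#4, G4.
Each moves up a 2nd. Continuing: A4 → B4 → C5.

C5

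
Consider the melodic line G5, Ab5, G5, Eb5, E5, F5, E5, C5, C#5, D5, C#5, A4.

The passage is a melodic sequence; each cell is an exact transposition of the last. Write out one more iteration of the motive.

Taking 4-note groups, the heads are G5, E5, C#5: the pattern moves down a 3rd.
From A#4 the exact shape gives A#4 B4 A#4 F#4.

A#4 B4 A#4 F#4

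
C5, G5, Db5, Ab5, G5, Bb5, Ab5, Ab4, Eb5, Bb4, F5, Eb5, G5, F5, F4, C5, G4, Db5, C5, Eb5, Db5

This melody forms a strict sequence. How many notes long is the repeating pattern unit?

7

Try groups of 7 (3 cells in 21 notes):
C5 G5 Db5 Ab5 G5 Bb5 Ab5 | Ab4 Eb5 Bb4 F5 Eb5 G5 F5 | F4 C5 G4 Db5 C5 Eb5 Db5
Every group is a transposition down a 3rd of the one before; no shorter unit works.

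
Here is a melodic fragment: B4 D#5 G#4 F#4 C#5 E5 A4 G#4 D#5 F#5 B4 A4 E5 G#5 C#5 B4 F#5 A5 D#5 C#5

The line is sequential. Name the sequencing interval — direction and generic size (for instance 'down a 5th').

With a 4-note motive the entries are B4, C#5, D#5, E5, F#5, each up a 2nd from the previous.
B4 to C#5 is up a 2nd.

up a 2nd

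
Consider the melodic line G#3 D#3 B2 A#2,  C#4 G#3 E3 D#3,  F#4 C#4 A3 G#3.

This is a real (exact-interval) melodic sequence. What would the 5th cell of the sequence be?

Taking 4-note groups, the heads are G#3, C#4, F#4: the pattern moves up a 4th.
Continuing the starts: B4 → E5.
So cell 5 is E5 B4 G4 F#4.

E5 B4 G4 F#4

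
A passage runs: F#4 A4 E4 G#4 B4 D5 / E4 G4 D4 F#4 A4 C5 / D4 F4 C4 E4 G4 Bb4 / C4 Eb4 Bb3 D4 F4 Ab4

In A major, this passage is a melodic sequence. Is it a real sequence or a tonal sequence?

real

Each cell has the same semitone pattern (3, -5, 4, 3, 3) — intervals are preserved exactly.
And G4 lies outside A major, so the sequence is real rather than tonal.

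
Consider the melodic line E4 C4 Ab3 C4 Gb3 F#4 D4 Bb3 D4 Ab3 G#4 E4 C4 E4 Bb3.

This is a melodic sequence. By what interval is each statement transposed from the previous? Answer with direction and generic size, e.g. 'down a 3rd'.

The 5-note cells begin on E4, F#4, G#4 — each up a 2nd from the last.
From E4 to F#4: up a 2nd.

up a 2nd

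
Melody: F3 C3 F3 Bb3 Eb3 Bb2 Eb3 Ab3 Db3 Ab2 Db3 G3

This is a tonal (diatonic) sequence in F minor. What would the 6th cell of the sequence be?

Ab2 Eb2 Ab2 Db3

The 4-note cells begin on F3, Eb3, Db3 — each down a 2nd from the last.
Extending down a 2nd: C3 → Bb2 → Ab2.
From Ab2 the diatonic shape gives Ab2 Eb2 Ab2 Db3.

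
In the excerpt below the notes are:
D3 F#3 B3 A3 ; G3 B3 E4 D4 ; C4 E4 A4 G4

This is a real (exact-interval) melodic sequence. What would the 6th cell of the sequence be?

Unit = 4 notes; the statements start on D3, G3, C4, moving up a 4th each time.
Extending up a 4th: F4 → Bb4 → Eb5.
Statement 6 starts on Eb5 and keeps the same exact contour: Eb5 G5 C6 Bb5.

Eb5 G5 C6 Bb5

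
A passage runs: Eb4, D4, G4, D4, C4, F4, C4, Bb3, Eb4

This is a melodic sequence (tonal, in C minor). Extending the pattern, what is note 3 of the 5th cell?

C4

Grouping in 3s, the 3rd note of each cell is G4, F4, Eb4.
Extending down a 2nd: D4 → C4.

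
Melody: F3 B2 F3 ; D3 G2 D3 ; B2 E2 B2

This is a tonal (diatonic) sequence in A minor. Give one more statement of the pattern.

G2 C2 G2

The 3-note cells begin on F3, D3, B2 — each down a 3rd from the last.
Statement 4 starts on G2 and keeps the same diatonic contour: G2 C2 G2.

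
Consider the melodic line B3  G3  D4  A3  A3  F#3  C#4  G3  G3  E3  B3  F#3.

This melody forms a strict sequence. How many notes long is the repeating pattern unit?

Try groups of 4 (3 cells in 12 notes):
B3 G3 D4 A3 | A3 F#3 C#4 G3 | G3 E3 B3 F#3
Each cell is the previous one down a 2nd — so the unit is 4 notes.

4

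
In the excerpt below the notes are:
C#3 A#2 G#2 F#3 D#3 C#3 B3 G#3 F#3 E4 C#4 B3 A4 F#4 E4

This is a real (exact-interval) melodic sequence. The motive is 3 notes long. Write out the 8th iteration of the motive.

C6 A5 G5

Taking 3-note groups, the heads are C#3, F#3, B3, E4, A4: the pattern moves up a 4th.
Extending up a 4th: D5 → G5 → C6.
From C6 the exact shape gives C6 A5 G5.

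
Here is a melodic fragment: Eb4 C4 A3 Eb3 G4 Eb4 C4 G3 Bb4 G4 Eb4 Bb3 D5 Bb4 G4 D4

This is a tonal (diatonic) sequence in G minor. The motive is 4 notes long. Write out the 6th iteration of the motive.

Taking 4-note groups, the heads are Eb4, G4, Bb4, D5: the pattern moves up a 3rd.
Continuing the starts: F5 → A5.
From A5 the diatonic shape gives A5 F5 D5 A4.

A5 F5 D5 A4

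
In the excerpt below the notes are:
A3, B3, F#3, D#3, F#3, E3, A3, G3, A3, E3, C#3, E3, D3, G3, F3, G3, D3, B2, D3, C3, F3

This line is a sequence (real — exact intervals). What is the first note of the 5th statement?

Taking 7-note groups, the heads are A3, G3, F3: the pattern moves down a 2nd.
Extending the heads down a 2nd: Eb3 → Db3.

Db3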